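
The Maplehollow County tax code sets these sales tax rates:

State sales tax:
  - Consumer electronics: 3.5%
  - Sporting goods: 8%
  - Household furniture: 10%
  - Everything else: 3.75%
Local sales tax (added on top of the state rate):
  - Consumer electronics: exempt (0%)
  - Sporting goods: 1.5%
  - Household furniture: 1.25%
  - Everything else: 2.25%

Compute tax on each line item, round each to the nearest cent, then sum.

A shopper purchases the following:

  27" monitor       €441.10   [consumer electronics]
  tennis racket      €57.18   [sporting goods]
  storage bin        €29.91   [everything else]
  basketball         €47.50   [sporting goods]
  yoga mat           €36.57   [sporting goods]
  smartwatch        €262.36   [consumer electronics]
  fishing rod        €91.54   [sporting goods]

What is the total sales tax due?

27" monitor €441.10: consumer electronics → 3.5% + 0% local = 3.5% → €15.44
Tennis racket €57.18: sporting goods → 8% + 1.5% local = 9.5% → €5.43
Storage bin €29.91: everything else → 3.75% + 2.25% local = 6% → €1.79
Basketball €47.50: sporting goods → 8% + 1.5% local = 9.5% → €4.51
Yoga mat €36.57: sporting goods → 8% + 1.5% local = 9.5% → €3.47
Smartwatch €262.36: consumer electronics → 3.5% + 0% local = 3.5% → €9.18
Fishing rod €91.54: sporting goods → 8% + 1.5% local = 9.5% → €8.70
Total tax = €15.44 + €5.43 + €1.79 + €4.51 + €3.47 + €9.18 + €8.70 = €48.52

€48.52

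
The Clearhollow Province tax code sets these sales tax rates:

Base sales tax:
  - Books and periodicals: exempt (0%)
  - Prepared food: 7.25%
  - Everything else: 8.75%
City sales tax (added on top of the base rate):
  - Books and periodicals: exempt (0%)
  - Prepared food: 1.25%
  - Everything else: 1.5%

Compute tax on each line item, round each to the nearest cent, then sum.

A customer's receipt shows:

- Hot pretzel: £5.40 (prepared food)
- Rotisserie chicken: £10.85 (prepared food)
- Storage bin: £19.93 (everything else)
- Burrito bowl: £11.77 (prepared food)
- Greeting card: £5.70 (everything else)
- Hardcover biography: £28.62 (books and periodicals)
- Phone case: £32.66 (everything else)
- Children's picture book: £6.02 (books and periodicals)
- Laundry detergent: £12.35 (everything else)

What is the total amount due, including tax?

£142.92

Hot pretzel £5.40: prepared food → 7.25% + 1.25% city = 8.5% → £0.46
Rotisserie chicken £10.85: prepared food → 7.25% + 1.25% city = 8.5% → £0.92
Storage bin £19.93: everything else → 8.75% + 1.5% city = 10.25% → £2.04
Burrito bowl £11.77: prepared food → 7.25% + 1.25% city = 8.5% → £1.00
Greeting card £5.70: everything else → 8.75% + 1.5% city = 10.25% → £0.58
Hardcover biography £28.62: books and periodicals → 0% + 0% city = 0% → £0.00
Phone case £32.66: everything else → 8.75% + 1.5% city = 10.25% → £3.35
Children's picture book £6.02: books and periodicals → 0% + 0% city = 0% → £0.00
Laundry detergent £12.35: everything else → 8.75% + 1.5% city = 10.25% → £1.27
Subtotal = £133.30; tax = £9.62; total due = £142.92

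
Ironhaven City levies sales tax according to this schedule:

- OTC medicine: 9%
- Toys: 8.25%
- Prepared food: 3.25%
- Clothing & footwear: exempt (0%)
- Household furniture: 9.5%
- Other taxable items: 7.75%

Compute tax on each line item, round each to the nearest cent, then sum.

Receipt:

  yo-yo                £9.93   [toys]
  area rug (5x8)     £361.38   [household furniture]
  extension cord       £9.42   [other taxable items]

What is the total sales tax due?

Yo-yo £9.93: toys → 8.25% → £0.82
Area rug (5x8) £361.38: household furniture → 9.5% → £34.33
Extension cord £9.42: other taxable items → 7.75% → £0.73
Total tax = £0.82 + £34.33 + £0.73 = £35.88

£35.88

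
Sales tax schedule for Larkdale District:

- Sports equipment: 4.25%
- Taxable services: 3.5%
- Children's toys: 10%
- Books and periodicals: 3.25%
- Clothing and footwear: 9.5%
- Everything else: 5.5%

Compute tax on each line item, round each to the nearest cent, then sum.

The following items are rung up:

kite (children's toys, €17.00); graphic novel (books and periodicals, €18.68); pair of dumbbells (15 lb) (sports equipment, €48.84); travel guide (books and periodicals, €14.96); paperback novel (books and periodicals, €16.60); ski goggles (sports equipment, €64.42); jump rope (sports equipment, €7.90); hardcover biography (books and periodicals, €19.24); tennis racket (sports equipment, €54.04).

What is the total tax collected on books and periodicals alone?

Graphic novel €18.68: books and periodicals → 3.25% → €0.61
Travel guide €14.96: books and periodicals → 3.25% → €0.49
Paperback novel €16.60: books and periodicals → 3.25% → €0.54
Hardcover biography €19.24: books and periodicals → 3.25% → €0.63
Tax on books and periodicals = €0.61 + €0.49 + €0.54 + €0.63 = €2.27

€2.27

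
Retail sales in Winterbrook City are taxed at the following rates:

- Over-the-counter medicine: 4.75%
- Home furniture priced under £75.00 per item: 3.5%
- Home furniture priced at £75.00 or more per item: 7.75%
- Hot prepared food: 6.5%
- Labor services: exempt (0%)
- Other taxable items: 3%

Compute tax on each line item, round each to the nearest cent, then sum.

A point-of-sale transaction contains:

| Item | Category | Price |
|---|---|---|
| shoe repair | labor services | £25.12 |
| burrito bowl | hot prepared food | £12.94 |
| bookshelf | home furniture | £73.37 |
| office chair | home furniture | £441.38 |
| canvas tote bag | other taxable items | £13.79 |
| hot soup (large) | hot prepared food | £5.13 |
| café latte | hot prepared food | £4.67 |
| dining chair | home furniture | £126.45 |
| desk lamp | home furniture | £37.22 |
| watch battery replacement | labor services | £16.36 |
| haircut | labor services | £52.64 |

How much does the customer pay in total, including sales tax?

£858.83

Shoe repair £25.12: labor services → 0% → £0.00
Burrito bowl £12.94: hot prepared food → 6.5% → £0.84
Bookshelf £73.37: home furniture, under £75.00 → 3.5% → £2.57
Office chair £441.38: home furniture, £75.00 or more → 7.75% → £34.21
Canvas tote bag £13.79: other taxable items → 3% → £0.41
Hot soup (large) £5.13: hot prepared food → 6.5% → £0.33
Café latte £4.67: hot prepared food → 6.5% → £0.30
Dining chair £126.45: home furniture, £75.00 or more → 7.75% → £9.80
Desk lamp £37.22: home furniture, under £75.00 → 3.5% → £1.30
Watch battery replacement £16.36: labor services → 0% → £0.00
Haircut £52.64: labor services → 0% → £0.00
Subtotal = £809.07; tax = £49.76; total due = £858.83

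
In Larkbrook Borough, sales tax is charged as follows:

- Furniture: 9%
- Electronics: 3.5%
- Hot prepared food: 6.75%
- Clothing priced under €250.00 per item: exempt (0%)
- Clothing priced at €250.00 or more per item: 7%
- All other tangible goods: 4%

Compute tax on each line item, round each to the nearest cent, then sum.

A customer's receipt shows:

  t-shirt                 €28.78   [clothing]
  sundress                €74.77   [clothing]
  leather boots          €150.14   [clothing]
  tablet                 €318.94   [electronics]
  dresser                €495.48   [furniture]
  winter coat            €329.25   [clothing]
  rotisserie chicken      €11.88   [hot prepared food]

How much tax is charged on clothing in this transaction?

T-shirt €28.78: clothing, under €250.00 → 0% → €0.00
Sundress €74.77: clothing, under €250.00 → 0% → €0.00
Leather boots €150.14: clothing, under €250.00 → 0% → €0.00
Winter coat €329.25: clothing, €250.00 or more → 7% → €23.05
Tax on clothing = €0.00 + €0.00 + €0.00 + €23.05 = €23.05

€23.05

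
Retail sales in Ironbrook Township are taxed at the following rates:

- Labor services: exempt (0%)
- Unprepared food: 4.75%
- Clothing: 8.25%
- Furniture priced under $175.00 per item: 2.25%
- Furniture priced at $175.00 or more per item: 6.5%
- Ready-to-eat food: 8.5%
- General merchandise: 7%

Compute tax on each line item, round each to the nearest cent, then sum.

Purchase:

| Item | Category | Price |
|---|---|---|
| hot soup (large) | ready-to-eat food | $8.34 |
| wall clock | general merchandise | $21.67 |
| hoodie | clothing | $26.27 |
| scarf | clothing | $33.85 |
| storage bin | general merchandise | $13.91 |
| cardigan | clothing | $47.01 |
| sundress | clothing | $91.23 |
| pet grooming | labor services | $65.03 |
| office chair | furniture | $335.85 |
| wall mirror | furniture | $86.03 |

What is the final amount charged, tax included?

$772.53

Hot soup (large) $8.34: ready-to-eat food → 8.5% → $0.71
Wall clock $21.67: general merchandise → 7% → $1.52
Hoodie $26.27: clothing → 8.25% → $2.17
Scarf $33.85: clothing → 8.25% → $2.79
Storage bin $13.91: general merchandise → 7% → $0.97
Cardigan $47.01: clothing → 8.25% → $3.88
Sundress $91.23: clothing → 8.25% → $7.53
Pet grooming $65.03: labor services → 0% → $0.00
Office chair $335.85: furniture, $175.00 or more → 6.5% → $21.83
Wall mirror $86.03: furniture, under $175.00 → 2.25% → $1.94
Subtotal = $729.19; tax = $43.34; total due = $772.53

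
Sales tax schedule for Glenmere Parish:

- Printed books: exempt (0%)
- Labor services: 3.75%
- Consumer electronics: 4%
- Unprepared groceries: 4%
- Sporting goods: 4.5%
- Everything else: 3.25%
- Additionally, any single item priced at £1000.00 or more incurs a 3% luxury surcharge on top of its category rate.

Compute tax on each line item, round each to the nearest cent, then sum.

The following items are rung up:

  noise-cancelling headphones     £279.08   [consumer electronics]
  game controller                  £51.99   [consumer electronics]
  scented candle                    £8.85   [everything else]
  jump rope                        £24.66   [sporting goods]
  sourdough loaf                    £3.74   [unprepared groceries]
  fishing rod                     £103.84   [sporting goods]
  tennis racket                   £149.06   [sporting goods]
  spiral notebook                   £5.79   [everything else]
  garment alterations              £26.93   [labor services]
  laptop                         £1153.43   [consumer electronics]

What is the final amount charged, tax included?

£1915.48

Noise-cancelling headphones £279.08: consumer electronics → 4% → £11.16
Game controller £51.99: consumer electronics → 4% → £2.08
Scented candle £8.85: everything else → 3.25% → £0.29
Jump rope £24.66: sporting goods → 4.5% → £1.11
Sourdough loaf £3.74: unprepared groceries → 4% → £0.15
Fishing rod £103.84: sporting goods → 4.5% → £4.67
Tennis racket £149.06: sporting goods → 4.5% → £6.71
Spiral notebook £5.79: everything else → 3.25% → £0.19
Garment alterations £26.93: labor services → 3.75% → £1.01
Laptop £1153.43: consumer electronics → 4% + 3% surcharge = 7% → £80.74
Subtotal = £1807.37; tax = £108.11; total due = £1915.48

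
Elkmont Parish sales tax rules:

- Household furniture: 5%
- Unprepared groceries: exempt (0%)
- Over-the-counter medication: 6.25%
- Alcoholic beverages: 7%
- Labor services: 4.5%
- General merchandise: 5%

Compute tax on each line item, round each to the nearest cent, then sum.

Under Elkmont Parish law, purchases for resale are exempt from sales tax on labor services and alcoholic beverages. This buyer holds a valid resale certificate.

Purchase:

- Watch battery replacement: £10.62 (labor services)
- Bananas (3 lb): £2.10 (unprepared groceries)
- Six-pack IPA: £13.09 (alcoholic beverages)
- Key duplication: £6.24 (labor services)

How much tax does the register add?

Watch battery replacement £10.62: labor services, buyer-exempt → 0% → £0.00
Bananas (3 lb) £2.10: unprepared groceries → 0% → £0.00
Six-pack IPA £13.09: alcoholic beverages, buyer-exempt → 0% → £0.00
Key duplication £6.24: labor services, buyer-exempt → 0% → £0.00
Total tax = £0.00

£0.00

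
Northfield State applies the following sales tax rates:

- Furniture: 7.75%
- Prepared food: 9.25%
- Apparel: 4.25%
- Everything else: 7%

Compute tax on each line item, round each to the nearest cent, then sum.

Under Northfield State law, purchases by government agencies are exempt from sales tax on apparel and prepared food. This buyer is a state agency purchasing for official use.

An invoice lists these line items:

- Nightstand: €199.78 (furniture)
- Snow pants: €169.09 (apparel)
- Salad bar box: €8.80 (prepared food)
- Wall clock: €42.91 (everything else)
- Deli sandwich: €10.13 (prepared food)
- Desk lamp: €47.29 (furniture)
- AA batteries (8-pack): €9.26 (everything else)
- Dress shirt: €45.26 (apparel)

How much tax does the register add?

Nightstand €199.78: furniture → 7.75% → €15.48
Snow pants €169.09: apparel, buyer-exempt → 0% → €0.00
Salad bar box €8.80: prepared food, buyer-exempt → 0% → €0.00
Wall clock €42.91: everything else → 7% → €3.00
Deli sandwich €10.13: prepared food, buyer-exempt → 0% → €0.00
Desk lamp €47.29: furniture → 7.75% → €3.66
AA batteries (8-pack) €9.26: everything else → 7% → €0.65
Dress shirt €45.26: apparel, buyer-exempt → 0% → €0.00
Total tax = €15.48 + €3.00 + €3.66 + €0.65 = €22.79

€22.79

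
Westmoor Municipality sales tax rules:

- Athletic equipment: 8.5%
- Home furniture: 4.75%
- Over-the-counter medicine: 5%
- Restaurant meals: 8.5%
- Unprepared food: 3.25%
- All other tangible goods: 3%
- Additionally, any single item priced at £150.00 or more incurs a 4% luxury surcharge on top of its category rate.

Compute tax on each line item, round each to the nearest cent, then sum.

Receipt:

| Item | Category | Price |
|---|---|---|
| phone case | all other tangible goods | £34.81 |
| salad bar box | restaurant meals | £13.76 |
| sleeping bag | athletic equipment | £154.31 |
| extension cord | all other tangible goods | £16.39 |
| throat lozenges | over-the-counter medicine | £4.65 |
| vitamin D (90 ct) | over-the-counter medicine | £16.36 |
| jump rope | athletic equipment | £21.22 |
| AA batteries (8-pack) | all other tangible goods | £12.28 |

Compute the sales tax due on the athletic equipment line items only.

£21.09

Sleeping bag £154.31: athletic equipment → 8.5% + 4% surcharge = 12.5% → £19.29
Jump rope £21.22: athletic equipment → 8.5% → £1.80
Tax on athletic equipment = £19.29 + £1.80 = £21.09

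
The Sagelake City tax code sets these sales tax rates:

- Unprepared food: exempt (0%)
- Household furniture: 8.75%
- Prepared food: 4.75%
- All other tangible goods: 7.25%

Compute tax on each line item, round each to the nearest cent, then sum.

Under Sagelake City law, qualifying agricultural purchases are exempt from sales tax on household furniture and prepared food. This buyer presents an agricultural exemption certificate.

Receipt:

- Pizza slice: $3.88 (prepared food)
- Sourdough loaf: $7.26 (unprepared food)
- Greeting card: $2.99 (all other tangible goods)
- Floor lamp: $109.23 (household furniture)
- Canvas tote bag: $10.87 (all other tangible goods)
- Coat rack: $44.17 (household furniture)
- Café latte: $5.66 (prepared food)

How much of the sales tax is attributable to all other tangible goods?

Greeting card $2.99: all other tangible goods → 7.25% → $0.22
Canvas tote bag $10.87: all other tangible goods → 7.25% → $0.79
Tax on all other tangible goods = $0.22 + $0.79 = $1.01

$1.01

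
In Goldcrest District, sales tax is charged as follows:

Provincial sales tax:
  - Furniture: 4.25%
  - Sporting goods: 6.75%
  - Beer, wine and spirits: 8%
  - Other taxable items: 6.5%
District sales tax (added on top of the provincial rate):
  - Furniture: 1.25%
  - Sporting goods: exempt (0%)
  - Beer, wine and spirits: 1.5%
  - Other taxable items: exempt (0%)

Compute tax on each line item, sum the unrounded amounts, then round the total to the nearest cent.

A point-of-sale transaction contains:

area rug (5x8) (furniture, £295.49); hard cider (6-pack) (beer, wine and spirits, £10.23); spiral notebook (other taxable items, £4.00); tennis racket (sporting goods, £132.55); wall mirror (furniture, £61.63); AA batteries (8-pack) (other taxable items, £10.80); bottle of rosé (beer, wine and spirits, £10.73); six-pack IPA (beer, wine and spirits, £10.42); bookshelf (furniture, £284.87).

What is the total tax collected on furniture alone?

£35.31

Area rug (5x8) £295.49: furniture → 4.25% + 1.25% district = 5.5% → £16.25195
Wall mirror £61.63: furniture → 4.25% + 1.25% district = 5.5% → £3.38965
Bookshelf £284.87: furniture → 4.25% + 1.25% district = 5.5% → £15.66785
Tax on furniture: unrounded sum = £35.30945 → £35.31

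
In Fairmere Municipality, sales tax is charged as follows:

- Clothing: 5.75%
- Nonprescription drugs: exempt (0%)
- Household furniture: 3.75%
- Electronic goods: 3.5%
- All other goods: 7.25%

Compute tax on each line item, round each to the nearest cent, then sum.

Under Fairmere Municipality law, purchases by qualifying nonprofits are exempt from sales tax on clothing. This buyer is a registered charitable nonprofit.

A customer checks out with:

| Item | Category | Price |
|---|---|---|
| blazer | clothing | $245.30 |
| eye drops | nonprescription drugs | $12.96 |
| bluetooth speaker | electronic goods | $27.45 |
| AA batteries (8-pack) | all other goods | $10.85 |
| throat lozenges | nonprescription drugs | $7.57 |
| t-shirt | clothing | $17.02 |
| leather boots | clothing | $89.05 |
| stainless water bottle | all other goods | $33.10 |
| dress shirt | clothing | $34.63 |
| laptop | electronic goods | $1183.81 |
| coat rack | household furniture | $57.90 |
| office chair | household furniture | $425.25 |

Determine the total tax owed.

Blazer $245.30: clothing, buyer-exempt → 0% → $0.00
Eye drops $12.96: nonprescription drugs → 0% → $0.00
Bluetooth speaker $27.45: electronic goods → 3.5% → $0.96
AA batteries (8-pack) $10.85: all other goods → 7.25% → $0.79
Throat lozenges $7.57: nonprescription drugs → 0% → $0.00
T-shirt $17.02: clothing, buyer-exempt → 0% → $0.00
Leather boots $89.05: clothing, buyer-exempt → 0% → $0.00
Stainless water bottle $33.10: all other goods → 7.25% → $2.40
Dress shirt $34.63: clothing, buyer-exempt → 0% → $0.00
Laptop $1183.81: electronic goods → 3.5% → $41.43
Coat rack $57.90: household furniture → 3.75% → $2.17
Office chair $425.25: household furniture → 3.75% → $15.95
Total tax = $0.96 + $0.79 + $2.40 + $41.43 + $2.17 + $15.95 = $63.70

$63.70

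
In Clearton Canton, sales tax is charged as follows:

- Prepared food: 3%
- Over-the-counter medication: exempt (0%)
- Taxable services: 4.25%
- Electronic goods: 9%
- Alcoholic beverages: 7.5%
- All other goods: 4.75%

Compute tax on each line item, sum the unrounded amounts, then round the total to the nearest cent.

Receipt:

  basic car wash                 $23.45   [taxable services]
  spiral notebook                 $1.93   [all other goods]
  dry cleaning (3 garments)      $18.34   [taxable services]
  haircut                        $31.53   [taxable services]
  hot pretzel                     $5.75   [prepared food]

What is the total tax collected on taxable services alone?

Basic car wash $23.45: taxable services → 4.25% → $0.996625
Dry cleaning (3 garments) $18.34: taxable services → 4.25% → $0.77945
Haircut $31.53: taxable services → 4.25% → $1.340025
Tax on taxable services: unrounded sum = $3.1161 → $3.12

$3.12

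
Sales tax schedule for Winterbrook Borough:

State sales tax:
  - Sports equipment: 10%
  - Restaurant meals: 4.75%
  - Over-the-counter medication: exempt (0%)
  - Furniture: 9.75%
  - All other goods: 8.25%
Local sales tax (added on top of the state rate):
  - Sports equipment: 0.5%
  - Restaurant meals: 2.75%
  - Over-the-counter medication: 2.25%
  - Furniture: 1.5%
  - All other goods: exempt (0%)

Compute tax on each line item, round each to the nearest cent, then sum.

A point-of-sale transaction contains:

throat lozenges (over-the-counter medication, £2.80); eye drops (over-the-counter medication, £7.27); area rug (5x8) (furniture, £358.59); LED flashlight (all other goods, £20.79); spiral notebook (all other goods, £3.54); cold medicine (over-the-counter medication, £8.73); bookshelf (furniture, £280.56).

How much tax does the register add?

£74.33

Throat lozenges £2.80: over-the-counter medication → 0% + 2.25% local = 2.25% → £0.06
Eye drops £7.27: over-the-counter medication → 0% + 2.25% local = 2.25% → £0.16
Area rug (5x8) £358.59: furniture → 9.75% + 1.5% local = 11.25% → £40.34
LED flashlight £20.79: all other goods → 8.25% + 0% local = 8.25% → £1.72
Spiral notebook £3.54: all other goods → 8.25% + 0% local = 8.25% → £0.29
Cold medicine £8.73: over-the-counter medication → 0% + 2.25% local = 2.25% → £0.20
Bookshelf £280.56: furniture → 9.75% + 1.5% local = 11.25% → £31.56
Total tax = £0.06 + £0.16 + £40.34 + £1.72 + £0.29 + £0.20 + £31.56 = £74.33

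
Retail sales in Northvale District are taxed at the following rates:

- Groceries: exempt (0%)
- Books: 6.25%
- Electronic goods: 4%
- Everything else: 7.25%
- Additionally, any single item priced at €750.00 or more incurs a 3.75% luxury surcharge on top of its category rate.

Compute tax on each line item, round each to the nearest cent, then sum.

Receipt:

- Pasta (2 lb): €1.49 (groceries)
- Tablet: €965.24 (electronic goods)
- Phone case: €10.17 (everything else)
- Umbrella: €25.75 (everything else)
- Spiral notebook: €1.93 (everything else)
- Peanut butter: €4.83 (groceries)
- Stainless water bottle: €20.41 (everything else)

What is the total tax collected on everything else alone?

Phone case €10.17: everything else → 7.25% → €0.74
Umbrella €25.75: everything else → 7.25% → €1.87
Spiral notebook €1.93: everything else → 7.25% → €0.14
Stainless water bottle €20.41: everything else → 7.25% → €1.48
Tax on everything else = €0.74 + €1.87 + €0.14 + €1.48 = €4.23

€4.23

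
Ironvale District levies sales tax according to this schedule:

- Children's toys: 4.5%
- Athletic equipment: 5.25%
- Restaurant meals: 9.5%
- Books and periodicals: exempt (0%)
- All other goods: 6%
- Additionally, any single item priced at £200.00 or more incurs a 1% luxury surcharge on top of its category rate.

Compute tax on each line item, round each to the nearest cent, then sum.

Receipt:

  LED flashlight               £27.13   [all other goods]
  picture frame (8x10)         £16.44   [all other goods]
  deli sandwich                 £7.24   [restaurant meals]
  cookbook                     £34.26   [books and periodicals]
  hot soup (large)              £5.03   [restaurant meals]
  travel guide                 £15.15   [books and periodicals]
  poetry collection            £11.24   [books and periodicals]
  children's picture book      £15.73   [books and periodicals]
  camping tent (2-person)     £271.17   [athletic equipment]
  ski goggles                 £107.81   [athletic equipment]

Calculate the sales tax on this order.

£26.40

LED flashlight £27.13: all other goods → 6% → £1.63
Picture frame (8x10) £16.44: all other goods → 6% → £0.99
Deli sandwich £7.24: restaurant meals → 9.5% → £0.69
Cookbook £34.26: books and periodicals → 0% → £0.00
Hot soup (large) £5.03: restaurant meals → 9.5% → £0.48
Travel guide £15.15: books and periodicals → 0% → £0.00
Poetry collection £11.24: books and periodicals → 0% → £0.00
Children's picture book £15.73: books and periodicals → 0% → £0.00
Camping tent (2-person) £271.17: athletic equipment → 5.25% + 1% surcharge = 6.25% → £16.95
Ski goggles £107.81: athletic equipment → 5.25% → £5.66
Total tax = £1.63 + £0.99 + £0.69 + £0.48 + £16.95 + £5.66 = £26.40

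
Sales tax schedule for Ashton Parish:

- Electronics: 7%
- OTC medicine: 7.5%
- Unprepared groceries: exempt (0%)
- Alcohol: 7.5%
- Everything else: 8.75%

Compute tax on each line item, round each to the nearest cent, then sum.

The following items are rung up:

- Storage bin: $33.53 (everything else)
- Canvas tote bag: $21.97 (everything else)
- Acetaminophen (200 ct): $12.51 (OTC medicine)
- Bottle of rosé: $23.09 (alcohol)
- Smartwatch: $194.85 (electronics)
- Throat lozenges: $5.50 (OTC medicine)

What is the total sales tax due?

$21.57

Storage bin $33.53: everything else → 8.75% → $2.93
Canvas tote bag $21.97: everything else → 8.75% → $1.92
Acetaminophen (200 ct) $12.51: OTC medicine → 7.5% → $0.94
Bottle of rosé $23.09: alcohol → 7.5% → $1.73
Smartwatch $194.85: electronics → 7% → $13.64
Throat lozenges $5.50: OTC medicine → 7.5% → $0.41
Total tax = $2.93 + $1.92 + $0.94 + $1.73 + $13.64 + $0.41 = $21.57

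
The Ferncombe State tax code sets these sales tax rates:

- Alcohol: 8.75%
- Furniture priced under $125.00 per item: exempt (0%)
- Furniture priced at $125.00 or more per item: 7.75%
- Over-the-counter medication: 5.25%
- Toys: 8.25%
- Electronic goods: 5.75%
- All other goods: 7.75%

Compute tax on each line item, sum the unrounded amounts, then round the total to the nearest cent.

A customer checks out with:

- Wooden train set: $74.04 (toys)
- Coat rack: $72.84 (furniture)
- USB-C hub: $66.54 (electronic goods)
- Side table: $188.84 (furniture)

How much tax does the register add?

$24.57

Wooden train set $74.04: toys → 8.25% → $6.1083
Coat rack $72.84: furniture, under $125.00 → 0% → $0.00
USB-C hub $66.54: electronic goods → 5.75% → $3.82605
Side table $188.84: furniture, $125.00 or more → 7.75% → $14.6351
Unrounded tax sum = $24.56945 → $24.57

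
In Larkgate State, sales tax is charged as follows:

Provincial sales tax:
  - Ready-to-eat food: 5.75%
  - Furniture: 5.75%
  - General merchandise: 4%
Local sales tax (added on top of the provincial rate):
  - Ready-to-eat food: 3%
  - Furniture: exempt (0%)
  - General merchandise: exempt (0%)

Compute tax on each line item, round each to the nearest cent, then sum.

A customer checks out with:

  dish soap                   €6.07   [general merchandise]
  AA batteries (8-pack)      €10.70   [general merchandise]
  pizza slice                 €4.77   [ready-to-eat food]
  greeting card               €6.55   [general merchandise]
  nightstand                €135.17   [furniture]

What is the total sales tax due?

€9.12

Dish soap €6.07: general merchandise → 4% + 0% local = 4% → €0.24
AA batteries (8-pack) €10.70: general merchandise → 4% + 0% local = 4% → €0.43
Pizza slice €4.77: ready-to-eat food → 5.75% + 3% local = 8.75% → €0.42
Greeting card €6.55: general merchandise → 4% + 0% local = 4% → €0.26
Nightstand €135.17: furniture → 5.75% + 0% local = 5.75% → €7.77
Total tax = €0.24 + €0.43 + €0.42 + €0.26 + €7.77 = €9.12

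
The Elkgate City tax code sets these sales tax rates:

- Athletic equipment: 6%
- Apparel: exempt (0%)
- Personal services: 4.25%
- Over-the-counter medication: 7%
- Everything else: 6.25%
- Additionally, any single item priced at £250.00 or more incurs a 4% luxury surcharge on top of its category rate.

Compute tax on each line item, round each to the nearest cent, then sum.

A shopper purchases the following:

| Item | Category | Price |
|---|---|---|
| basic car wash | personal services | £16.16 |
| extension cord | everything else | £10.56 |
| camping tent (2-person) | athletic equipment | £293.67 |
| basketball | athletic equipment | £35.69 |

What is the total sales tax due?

Basic car wash £16.16: personal services → 4.25% → £0.69
Extension cord £10.56: everything else → 6.25% → £0.66
Camping tent (2-person) £293.67: athletic equipment → 6% + 4% surcharge = 10% → £29.37
Basketball £35.69: athletic equipment → 6% → £2.14
Total tax = £0.69 + £0.66 + £29.37 + £2.14 = £32.86

£32.86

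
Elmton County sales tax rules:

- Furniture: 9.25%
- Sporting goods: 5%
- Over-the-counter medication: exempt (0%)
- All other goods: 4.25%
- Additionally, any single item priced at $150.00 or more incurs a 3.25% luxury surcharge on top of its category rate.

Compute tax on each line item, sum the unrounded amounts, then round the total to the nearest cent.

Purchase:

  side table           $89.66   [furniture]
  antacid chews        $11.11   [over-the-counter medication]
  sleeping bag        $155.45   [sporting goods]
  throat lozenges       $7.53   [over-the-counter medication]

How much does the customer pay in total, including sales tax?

Side table $89.66: furniture → 9.25% → $8.29355
Antacid chews $11.11: over-the-counter medication → 0% → $0.00
Sleeping bag $155.45: sporting goods → 5% + 3.25% surcharge = 8.25% → $12.824625
Throat lozenges $7.53: over-the-counter medication → 0% → $0.00
Subtotal = $263.75; unrounded tax = $21.118175 → $21.12; total due = $284.87

$284.87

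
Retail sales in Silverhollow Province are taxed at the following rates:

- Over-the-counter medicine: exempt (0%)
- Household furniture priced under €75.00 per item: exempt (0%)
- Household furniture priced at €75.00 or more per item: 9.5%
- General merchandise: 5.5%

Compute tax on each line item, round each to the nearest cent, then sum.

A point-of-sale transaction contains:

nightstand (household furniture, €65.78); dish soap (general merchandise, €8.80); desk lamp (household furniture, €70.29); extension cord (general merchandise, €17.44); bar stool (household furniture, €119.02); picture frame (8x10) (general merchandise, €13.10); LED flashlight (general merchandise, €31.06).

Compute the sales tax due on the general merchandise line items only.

Dish soap €8.80: general merchandise → 5.5% → €0.48
Extension cord €17.44: general merchandise → 5.5% → €0.96
Picture frame (8x10) €13.10: general merchandise → 5.5% → €0.72
LED flashlight €31.06: general merchandise → 5.5% → €1.71
Tax on general merchandise = €0.48 + €0.96 + €0.72 + €1.71 = €3.87

€3.87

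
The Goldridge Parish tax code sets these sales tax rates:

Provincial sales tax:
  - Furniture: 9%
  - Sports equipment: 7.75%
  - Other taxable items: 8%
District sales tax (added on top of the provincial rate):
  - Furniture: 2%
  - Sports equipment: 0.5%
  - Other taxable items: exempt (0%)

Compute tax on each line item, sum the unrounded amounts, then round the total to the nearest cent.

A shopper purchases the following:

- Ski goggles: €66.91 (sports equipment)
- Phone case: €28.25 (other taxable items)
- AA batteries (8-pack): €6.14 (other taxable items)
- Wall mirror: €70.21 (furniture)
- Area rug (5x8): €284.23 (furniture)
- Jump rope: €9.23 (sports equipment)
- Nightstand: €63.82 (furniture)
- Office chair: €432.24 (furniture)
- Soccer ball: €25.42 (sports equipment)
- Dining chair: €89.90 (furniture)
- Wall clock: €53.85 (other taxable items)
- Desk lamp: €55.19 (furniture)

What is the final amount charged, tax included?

€1310.34

Ski goggles €66.91: sports equipment → 7.75% + 0.5% district = 8.25% → €5.520075
Phone case €28.25: other taxable items → 8% + 0% district = 8% → €2.26
AA batteries (8-pack) €6.14: other taxable items → 8% + 0% district = 8% → €0.4912
Wall mirror €70.21: furniture → 9% + 2% district = 11% → €7.7231
Area rug (5x8) €284.23: furniture → 9% + 2% district = 11% → €31.2653
Jump rope €9.23: sports equipment → 7.75% + 0.5% district = 8.25% → €0.761475
Nightstand €63.82: furniture → 9% + 2% district = 11% → €7.0202
Office chair €432.24: furniture → 9% + 2% district = 11% → €47.5464
Soccer ball €25.42: sports equipment → 7.75% + 0.5% district = 8.25% → €2.09715
Dining chair €89.90: furniture → 9% + 2% district = 11% → €9.889
Wall clock €53.85: other taxable items → 8% + 0% district = 8% → €4.308
Desk lamp €55.19: furniture → 9% + 2% district = 11% → €6.0709
Subtotal = €1185.39; unrounded tax = €124.9528 → €124.95; total due = €1310.34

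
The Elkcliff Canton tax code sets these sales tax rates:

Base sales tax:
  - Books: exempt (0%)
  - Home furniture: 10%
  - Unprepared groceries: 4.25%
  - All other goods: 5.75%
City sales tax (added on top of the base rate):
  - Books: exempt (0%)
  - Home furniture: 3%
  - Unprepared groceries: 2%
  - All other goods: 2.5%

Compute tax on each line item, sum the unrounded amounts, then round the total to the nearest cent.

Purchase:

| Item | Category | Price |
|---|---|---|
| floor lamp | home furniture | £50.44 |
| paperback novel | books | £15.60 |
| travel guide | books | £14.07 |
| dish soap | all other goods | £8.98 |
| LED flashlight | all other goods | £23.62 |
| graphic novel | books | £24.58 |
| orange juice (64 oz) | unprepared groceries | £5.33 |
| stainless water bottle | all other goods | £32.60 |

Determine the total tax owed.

£12.27

Floor lamp £50.44: home furniture → 10% + 3% city = 13% → £6.5572
Paperback novel £15.60: books → 0% + 0% city = 0% → £0.00
Travel guide £14.07: books → 0% + 0% city = 0% → £0.00
Dish soap £8.98: all other goods → 5.75% + 2.5% city = 8.25% → £0.74085
LED flashlight £23.62: all other goods → 5.75% + 2.5% city = 8.25% → £1.94865
Graphic novel £24.58: books → 0% + 0% city = 0% → £0.00
Orange juice (64 oz) £5.33: unprepared groceries → 4.25% + 2% city = 6.25% → £0.333125
Stainless water bottle £32.60: all other goods → 5.75% + 2.5% city = 8.25% → £2.6895
Unrounded tax sum = £12.269325 → £12.27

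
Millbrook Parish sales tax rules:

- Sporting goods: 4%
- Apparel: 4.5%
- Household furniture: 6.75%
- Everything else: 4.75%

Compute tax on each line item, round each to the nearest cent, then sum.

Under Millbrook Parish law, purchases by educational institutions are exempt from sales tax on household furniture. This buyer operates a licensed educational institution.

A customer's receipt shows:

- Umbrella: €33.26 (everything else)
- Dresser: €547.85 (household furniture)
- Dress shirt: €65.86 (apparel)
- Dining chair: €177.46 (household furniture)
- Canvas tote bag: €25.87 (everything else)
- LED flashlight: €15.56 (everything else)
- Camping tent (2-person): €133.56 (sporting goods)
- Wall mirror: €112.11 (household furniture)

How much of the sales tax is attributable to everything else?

€3.55

Umbrella €33.26: everything else → 4.75% → €1.58
Canvas tote bag €25.87: everything else → 4.75% → €1.23
LED flashlight €15.56: everything else → 4.75% → €0.74
Tax on everything else = €1.58 + €1.23 + €0.74 = €3.55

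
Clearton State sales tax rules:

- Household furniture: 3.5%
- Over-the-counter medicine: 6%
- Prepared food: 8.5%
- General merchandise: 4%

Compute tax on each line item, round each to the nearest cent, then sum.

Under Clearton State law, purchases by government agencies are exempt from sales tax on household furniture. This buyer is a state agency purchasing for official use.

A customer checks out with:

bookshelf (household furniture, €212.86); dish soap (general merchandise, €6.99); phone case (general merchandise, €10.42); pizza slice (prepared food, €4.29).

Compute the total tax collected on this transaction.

Bookshelf €212.86: household furniture, buyer-exempt → 0% → €0.00
Dish soap €6.99: general merchandise → 4% → €0.28
Phone case €10.42: general merchandise → 4% → €0.42
Pizza slice €4.29: prepared food → 8.5% → €0.36
Total tax = €0.28 + €0.42 + €0.36 = €1.06

€1.06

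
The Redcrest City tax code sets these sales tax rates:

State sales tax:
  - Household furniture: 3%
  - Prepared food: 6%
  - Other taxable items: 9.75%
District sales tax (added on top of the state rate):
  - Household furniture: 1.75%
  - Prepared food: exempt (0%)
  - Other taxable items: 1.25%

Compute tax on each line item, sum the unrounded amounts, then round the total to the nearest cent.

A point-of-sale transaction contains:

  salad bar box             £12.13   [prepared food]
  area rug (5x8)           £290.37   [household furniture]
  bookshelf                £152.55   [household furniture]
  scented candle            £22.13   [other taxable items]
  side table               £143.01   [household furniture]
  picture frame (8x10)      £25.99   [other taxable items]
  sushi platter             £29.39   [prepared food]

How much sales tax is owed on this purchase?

Salad bar box £12.13: prepared food → 6% + 0% district = 6% → £0.7278
Area rug (5x8) £290.37: household furniture → 3% + 1.75% district = 4.75% → £13.792575
Bookshelf £152.55: household furniture → 3% + 1.75% district = 4.75% → £7.246125
Scented candle £22.13: other taxable items → 9.75% + 1.25% district = 11% → £2.4343
Side table £143.01: household furniture → 3% + 1.75% district = 4.75% → £6.792975
Picture frame (8x10) £25.99: other taxable items → 9.75% + 1.25% district = 11% → £2.8589
Sushi platter £29.39: prepared food → 6% + 0% district = 6% → £1.7634
Unrounded tax sum = £35.616075 → £35.62

£35.62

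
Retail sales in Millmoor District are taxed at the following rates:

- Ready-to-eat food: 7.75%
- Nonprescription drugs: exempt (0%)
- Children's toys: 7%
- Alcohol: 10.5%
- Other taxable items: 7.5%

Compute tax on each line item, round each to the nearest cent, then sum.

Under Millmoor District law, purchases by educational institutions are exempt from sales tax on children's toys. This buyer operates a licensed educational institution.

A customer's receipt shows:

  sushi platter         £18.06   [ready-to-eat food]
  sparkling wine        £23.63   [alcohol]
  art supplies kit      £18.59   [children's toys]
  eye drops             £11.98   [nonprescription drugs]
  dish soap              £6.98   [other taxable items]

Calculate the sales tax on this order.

£4.40

Sushi platter £18.06: ready-to-eat food → 7.75% → £1.40
Sparkling wine £23.63: alcohol → 10.5% → £2.48
Art supplies kit £18.59: children's toys, buyer-exempt → 0% → £0.00
Eye drops £11.98: nonprescription drugs → 0% → £0.00
Dish soap £6.98: other taxable items → 7.5% → £0.52
Total tax = £1.40 + £2.48 + £0.52 = £4.40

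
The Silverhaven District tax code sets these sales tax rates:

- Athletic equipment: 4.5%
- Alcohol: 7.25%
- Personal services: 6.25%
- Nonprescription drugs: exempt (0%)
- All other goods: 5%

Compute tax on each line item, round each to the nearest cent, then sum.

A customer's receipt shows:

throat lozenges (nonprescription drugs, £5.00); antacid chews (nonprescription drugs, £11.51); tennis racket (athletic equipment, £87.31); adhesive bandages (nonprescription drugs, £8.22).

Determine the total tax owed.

Throat lozenges £5.00: nonprescription drugs → 0% → £0.00
Antacid chews £11.51: nonprescription drugs → 0% → £0.00
Tennis racket £87.31: athletic equipment → 4.5% → £3.93
Adhesive bandages £8.22: nonprescription drugs → 0% → £0.00
Total tax = £3.93

£3.93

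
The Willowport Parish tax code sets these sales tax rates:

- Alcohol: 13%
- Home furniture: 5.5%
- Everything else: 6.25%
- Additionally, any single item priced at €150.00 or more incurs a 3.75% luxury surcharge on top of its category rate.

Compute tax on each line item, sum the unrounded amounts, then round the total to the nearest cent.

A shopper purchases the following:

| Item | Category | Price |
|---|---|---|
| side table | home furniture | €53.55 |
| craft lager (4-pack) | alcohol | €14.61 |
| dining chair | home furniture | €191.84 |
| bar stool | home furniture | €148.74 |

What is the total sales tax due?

Side table €53.55: home furniture → 5.5% → €2.94525
Craft lager (4-pack) €14.61: alcohol → 13% → €1.8993
Dining chair €191.84: home furniture → 5.5% + 3.75% surcharge = 9.25% → €17.7452
Bar stool €148.74: home furniture → 5.5% → €8.1807
Unrounded tax sum = €30.77045 → €30.77

€30.77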